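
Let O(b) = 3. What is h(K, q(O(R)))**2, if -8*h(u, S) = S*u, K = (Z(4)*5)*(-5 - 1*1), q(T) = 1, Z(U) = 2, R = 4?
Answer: 225/4 ≈ 56.250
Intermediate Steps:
K = -60 (K = (2*5)*(-5 - 1*1) = 10*(-5 - 1) = 10*(-6) = -60)
h(u, S) = -S*u/8
h(K, q(O(R)))**2 = (-1/8*1*(-60))**2 = (15/2)**2 = 225/4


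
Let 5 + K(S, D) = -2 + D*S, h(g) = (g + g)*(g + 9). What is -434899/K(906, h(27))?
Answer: -434899/1761257 ≈ -0.24693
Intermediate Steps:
h(g) = 2*g*(9 + g) (h(g) = (2*g)*(9 + g) = 2*g*(9 + g))
K(S, D) = -7 + D*S (K(S, D) = -5 + (-2 + D*S) = -7 + D*S)
-434899/K(906, h(27)) = -434899/(-7 + (2*27*(9 + 27))*906) = -434899/(-7 + (2*27*36)*906) = -434899/(-7 + 1944*906) = -434899/(-7 + 1761264) = -434899/1761257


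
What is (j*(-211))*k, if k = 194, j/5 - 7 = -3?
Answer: -818680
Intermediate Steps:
j = 20 (j = 35 + 5*(-3) = 35 - 15 = 20)
(j*(-211))*k = (20*(-211))*194 = -4220*194 = -818680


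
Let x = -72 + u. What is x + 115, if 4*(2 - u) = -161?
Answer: 341/4 ≈ 85.250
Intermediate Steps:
u = 169/4 (u = 2 - 1/4*(-161) = 2 + 161/4 = 169/4 ≈ 42.250)
x = -119/4 (x = -72 + 169/4 = -119/4 ≈ -29.750)
x + 115 = -119/4 + 115 = 341/4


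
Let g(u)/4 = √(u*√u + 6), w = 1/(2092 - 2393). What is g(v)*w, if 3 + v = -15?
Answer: -4*√(6 - 54*I*√2)/301 ≈ -0.085404 + 0.078957*I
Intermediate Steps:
v = -18 (v = -3 - 15 = -18)
w = -1/301 (w = 1/(-301) = -1/301 ≈ -0.0033223)
g(u) = 4*√(6 + u^(3/2)) (g(u) = 4*√(u*√u + 6) = 4*√(u^(3/2) + 6) = 4*√(6 + u^(3/2)))
g(v)*w = (4*√(6 + (-18)^(3/2)))*(-1/301) = (4*√(6 - 54*I*√2))*(-1/301) = -4*√(6 - 54*I*√2)/301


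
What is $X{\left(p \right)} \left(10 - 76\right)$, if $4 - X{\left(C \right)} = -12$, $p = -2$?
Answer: $-1056$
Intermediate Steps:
$X{\left(C \right)} = 16$ ($X{\left(C \right)} = 4 - -12 = 4 + 12 = 16$)
$X{\left(p \right)} \left(10 - 76\right) = 16 \left(10 - 76\right) = 16 \left(-66\right) = -1056$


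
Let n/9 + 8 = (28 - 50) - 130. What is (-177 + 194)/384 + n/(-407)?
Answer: 559879/156288 ≈ 3.5824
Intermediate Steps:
n = -1440 (n = -72 + 9*((28 - 50) - 130) = -72 + 9*(-22 - 130) = -72 + 9*(-152) = -72 - 1368 = -1440)
(-177 + 194)/384 + n/(-407) = (-177 + 194)/384 - 1440/(-407) = 17*(1/384) - 1440*(-1/407) = 17/384 + 1440/407 = 559879/156288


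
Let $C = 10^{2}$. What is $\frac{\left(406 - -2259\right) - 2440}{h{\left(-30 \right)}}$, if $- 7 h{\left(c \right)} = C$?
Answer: $- \frac{63}{4} \approx -15.75$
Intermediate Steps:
$C = 100$
$h{\left(c \right)} = - \frac{100}{7}$ ($h{\left(c \right)} = \left(- \frac{1}{7}\right) 100 = - \frac{100}{7}$)
$\frac{\left(406 - -2259\right) - 2440}{h{\left(-30 \right)}} = \frac{\left(406 - -2259\right) - 2440}{- \frac{100}{7}} = \left(\left(406 + 2259\right) - 2440\right) \left(- \frac{7}{100}\right) = \left(2665 - 2440\right) \left(- \frac{7}{100}\right) = 225 \left(- \frac{7}{100}\right) = - \frac{63}{4}$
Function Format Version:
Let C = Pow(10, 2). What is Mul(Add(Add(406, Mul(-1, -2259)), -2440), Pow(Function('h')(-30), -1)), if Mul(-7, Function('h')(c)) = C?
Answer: Rational(-63, 4) ≈ -15.750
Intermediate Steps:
C = 100
Function('h')(c) = Rational(-100, 7) (Function('h')(c) = Mul(Rational(-1, 7), 100) = Rational(-100, 7))
Mul(Add(Add(406, Mul(-1, -2259)), -2440), Pow(Function('h')(-30), -1)) = Mul(Add(Add(406, Mul(-1, -2259)), -2440), Pow(Rational(-100, 7), -1)) = Mul(Add(Add(406, 2259), -2440), Rational(-7, 100)) = Mul(Add(2665, -2440), Rational(-7, 100)) = Mul(225, Rational(-7, 100)) = Rational(-63, 4)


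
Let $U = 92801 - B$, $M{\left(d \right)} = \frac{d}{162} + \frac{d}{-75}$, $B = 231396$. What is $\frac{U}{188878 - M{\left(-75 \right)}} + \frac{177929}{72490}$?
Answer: $\frac{1272241434107}{739353273670} \approx 1.7207$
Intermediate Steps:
$M{\left(d \right)} = - \frac{29 d}{4050}$ ($M{\left(d \right)} = d \frac{1}{162} + d \left(- \frac{1}{75}\right) = \frac{d}{162} - \frac{d}{75} = - \frac{29 d}{4050}$)
$U = -138595$ ($U = 92801 - 231396 = -138595$)
$\frac{U}{188878 - M{\left(-75 \right)}} + \frac{177929}{72490} = - \frac{138595}{188878 - \left(- \frac{29}{4050}\right) \left(-75\right)} + \frac{177929}{72490} = - \frac{138595}{188878 - \frac{29}{54}} + 177929 \cdot \frac{1}{72490} = - \frac{138595}{188878 - \frac{29}{54}} + \frac{177929}{72490} = - \frac{138595}{\frac{10199383}{54}} + \frac{177929}{72490} = \left(-138595\right) \frac{54}{10199383} + \frac{177929}{72490} = - \frac{7484130}{10199383} + \frac{177929}{72490} = \frac{1272241434107}{739353273670}$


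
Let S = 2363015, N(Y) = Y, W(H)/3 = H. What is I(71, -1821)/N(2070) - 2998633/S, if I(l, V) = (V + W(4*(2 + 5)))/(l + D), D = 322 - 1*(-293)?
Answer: -94716075327/74567301340 ≈ -1.2702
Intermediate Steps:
W(H) = 3*H
D = 615 (D = 322 + 293 = 615)
I(l, V) = (84 + V)/(615 + l) (I(l, V) = (V + 3*(4*(2 + 5)))/(l + 615) = (V + 3*(4*7))/(615 + l) = (V + 3*28)/(615 + l) = (V + 84)/(615 + l) = (84 + V)/(615 + l))
I(71, -1821)/N(2070) - 2998633/S = ((84 - 1821)/(615 + 71))/2070 - 2998633/2363015 = (-1737/686)*(1/2070) - 2998633*1/2363015 = ((1/686)*(-1737))*(1/2070) - 2998633/2363015 = -1737/686*1/2070 - 2998633/2363015 = -193/157780 - 2998633/2363015 = -94716075327/74567301340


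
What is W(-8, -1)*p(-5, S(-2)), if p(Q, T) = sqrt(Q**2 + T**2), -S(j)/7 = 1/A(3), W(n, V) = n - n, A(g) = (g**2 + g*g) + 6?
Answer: 0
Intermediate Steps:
A(g) = 6 + 2*g**2 (A(g) = (g**2 + g**2) + 6 = 2*g**2 + 6 = 6 + 2*g**2)
W(n, V) = 0
S(j) = -7/24 (S(j) = -7/(6 + 2*3**2) = -7/(6 + 2*9) = -7/(6 + 18) = -7/24)
W(-8, -1)*p(-5, S(-2)) = 0*sqrt((-5)**2 + (-7/24)**2) = 0*sqrt(25 + 49/576) = 0*sqrt(14449/576) = 0*(sqrt(14449)/24) = 0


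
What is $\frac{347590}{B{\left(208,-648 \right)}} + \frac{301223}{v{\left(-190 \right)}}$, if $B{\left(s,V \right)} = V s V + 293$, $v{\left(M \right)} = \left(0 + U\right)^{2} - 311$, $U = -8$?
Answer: $- \frac{404751213273}{331893235} \approx -1219.5$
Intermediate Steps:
$v{\left(M \right)} = -247$ ($v{\left(M \right)} = \left(0 - 8\right)^{2} - 311 = \left(-8\right)^{2} - 311 = 64 - 311 = -247$)
$B{\left(s,V \right)} = 293 + s V^{2}$ ($B{\left(s,V \right)} = s V^{2} + 293 = 293 + s V^{2}$)
$\frac{347590}{B{\left(208,-648 \right)}} + \frac{301223}{v{\left(-190 \right)}} = \frac{347590}{293 + 208 \left(-648\right)^{2}} + \frac{301223}{-247} = \frac{347590}{293 + 208 \cdot 419904} + 301223 \left(- \frac{1}{247}\right) = \frac{347590}{293 + 87340032} - \frac{23171}{19} = \frac{347590}{87340325} - \frac{23171}{19} = 347590 \cdot \frac{1}{87340325} - \frac{23171}{19} = \frac{69518}{17468065} - \frac{23171}{19} = - \frac{404751213273}{331893235}$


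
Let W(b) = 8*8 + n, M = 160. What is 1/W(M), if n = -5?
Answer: 1/59 ≈ 0.016949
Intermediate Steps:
W(b) = 59 (W(b) = 8*8 - 5 = 64 - 5 = 59)
1/W(M) = 1/59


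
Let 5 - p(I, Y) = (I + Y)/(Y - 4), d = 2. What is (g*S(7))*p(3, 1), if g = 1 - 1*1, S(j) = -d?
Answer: 0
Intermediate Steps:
p(I, Y) = 5 - (I + Y)/(-4 + Y) (p(I, Y) = 5 - (I + Y)/(Y - 4) = 5 - (I + Y)/(-4 + Y))
S(j) = -2 (S(j) = -1*2 = -2)
g = 0 (g = 1 - 1 = 0)
(g*S(7))*p(3, 1) = (0*(-2))*((-20 - 1*3 + 4*1)/(-4 + 1)) = 0*((-20 - 3 + 4)/(-3)) = 0*(-⅓*(-19)) = 0*(19/3) = 0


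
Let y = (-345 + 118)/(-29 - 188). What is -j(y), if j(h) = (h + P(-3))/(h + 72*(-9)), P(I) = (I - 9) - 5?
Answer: -3462/140389 ≈ -0.024660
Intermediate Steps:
y = 227/217 (y = -227/(-217) = -227*(-1/217) = 227/217 ≈ 1.0461)
P(I) = -14 + I (P(I) = (-9 + I) - 5 = -14 + I)
j(h) = (-17 + h)/(-648 + h) (j(h) = (h + (-14 - 3))/(h + 72*(-9)) = (h - 17)/(h - 648) = (-17 + h)/(-648 + h))
-j(y) = -(-17 + 227/217)/(-648 + 227/217) = -(-3462)/((-140389/217)*217) = -(-217)*(-3462)/(140389*217) = -1*3462/140389 = -3462/140389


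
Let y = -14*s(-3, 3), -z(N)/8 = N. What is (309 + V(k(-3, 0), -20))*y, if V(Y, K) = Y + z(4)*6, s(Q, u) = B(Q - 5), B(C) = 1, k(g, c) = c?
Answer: -1638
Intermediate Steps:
s(Q, u) = 1
z(N) = -8*N
y = -14 (y = -14*1 = -14)
V(Y, K) = -192 + Y (V(Y, K) = Y - 8*4*6 = Y - 32*6 = Y - 192 = -192 + Y)
(309 + V(k(-3, 0), -20))*y = (309 + (-192 + 0))*(-14) = (309 - 192)*(-14) = 117*(-14) = -1638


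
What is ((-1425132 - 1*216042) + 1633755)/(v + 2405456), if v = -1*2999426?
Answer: 2473/197990 ≈ 0.012491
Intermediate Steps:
v = -2999426
((-1425132 - 1*216042) + 1633755)/(v + 2405456) = ((-1425132 - 1*216042) + 1633755)/(-2999426 + 2405456) = ((-1425132 - 216042) + 1633755)/(-593970) = (-1641174 + 1633755)*(-1/593970) = -7419*(-1/593970) = 2473/197990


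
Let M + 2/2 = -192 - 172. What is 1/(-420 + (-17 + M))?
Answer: -1/802 ≈ -0.0012469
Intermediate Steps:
M = -365 (M = -1 + (-192 - 172) = -1 - 364 = -365)
1/(-420 + (-17 + M)) = 1/(-420 + (-17 - 365)) = 1/(-420 - 382) = 1/(-802) = -1/802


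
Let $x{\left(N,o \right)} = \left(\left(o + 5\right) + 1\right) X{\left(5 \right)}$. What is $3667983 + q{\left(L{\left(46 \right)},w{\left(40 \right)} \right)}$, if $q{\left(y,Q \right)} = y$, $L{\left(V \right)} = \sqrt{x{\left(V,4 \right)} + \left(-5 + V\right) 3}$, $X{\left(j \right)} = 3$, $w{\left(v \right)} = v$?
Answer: $3667983 + 3 \sqrt{17} \approx 3.668 \cdot 10^{6}$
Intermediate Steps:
$x{\left(N,o \right)} = 18 + 3 o$ ($x{\left(N,o \right)} = \left(\left(o + 5\right) + 1\right) 3 = \left(\left(5 + o\right) + 1\right) 3 = \left(6 + o\right) 3 = 18 + 3 o$)
$L{\left(V \right)} = \sqrt{15 + 3 V}$ ($L{\left(V \right)} = \sqrt{\left(18 + 3 \cdot 4\right) + \left(-5 + V\right) 3} = \sqrt{\left(18 + 12\right) + \left(-15 + 3 V\right)} = \sqrt{30 + \left(-15 + 3 V\right)} = \sqrt{15 + 3 V}$)
$3667983 + q{\left(L{\left(46 \right)},w{\left(40 \right)} \right)} = 3667983 + \sqrt{15 + 3 \cdot 46} = 3667983 + \sqrt{15 + 138} = 3667983 + \sqrt{153} = 3667983 + 3 \sqrt{17}$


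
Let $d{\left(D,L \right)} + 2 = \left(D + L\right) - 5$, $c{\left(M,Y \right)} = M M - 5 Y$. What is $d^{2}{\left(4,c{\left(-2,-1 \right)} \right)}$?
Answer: $36$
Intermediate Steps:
$c{\left(M,Y \right)} = M^{2} - 5 Y$
$d{\left(D,L \right)} = -7 + D + L$ ($d{\left(D,L \right)} = -2 - \left(5 - D - L\right) = -2 + \left(-5 + D + L\right) = -7 + D + L$)
$d^{2}{\left(4,c{\left(-2,-1 \right)} \right)} = \left(-7 + 4 + \left(\left(-2\right)^{2} - -5\right)\right)^{2} = \left(-7 + 4 + \left(4 + 5\right)\right)^{2} = \left(-7 + 4 + 9\right)^{2} = 6^{2} = 36$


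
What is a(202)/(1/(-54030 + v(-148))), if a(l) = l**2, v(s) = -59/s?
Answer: -81571082581/37 ≈ -2.2046e+9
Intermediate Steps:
a(202)/(1/(-54030 + v(-148))) = 202**2/(1/(-54030 - 59/(-148))) = 40804/(1/(-54030 - 59*(-1/148))) = 40804/(1/(-54030 + 59/148)) = 40804/(1/(-7996381/148)) = 40804/(-148/7996381) = 40804*(-7996381/148) = -81571082581/37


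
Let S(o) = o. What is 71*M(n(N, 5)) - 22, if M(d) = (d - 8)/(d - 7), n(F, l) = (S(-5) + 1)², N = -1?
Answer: 370/9 ≈ 41.111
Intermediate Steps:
n(F, l) = 16 (n(F, l) = (-5 + 1)² = (-4)² = 16)
M(d) = (-8 + d)/(-7 + d)
71*M(n(N, 5)) - 22 = 71*((-8 + 16)/(-7 + 16)) - 22 = 71*(8/9) - 22 = 568/9 - 22 = 370/9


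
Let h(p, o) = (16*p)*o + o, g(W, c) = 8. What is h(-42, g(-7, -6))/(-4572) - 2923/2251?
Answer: -320147/2572893 ≈ -0.12443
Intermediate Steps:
h(p, o) = o + 16*o*p (h(p, o) = 16*o*p + o = o + 16*o*p)
h(-42, g(-7, -6))/(-4572) - 2923/2251 = (8*(1 + 16*(-42)))/(-4572) - 2923/2251 = (8*(1 - 672))*(-1/4572) - 2923*1/2251 = (8*(-671))*(-1/4572) - 2923/2251 = -5368*(-1/4572) - 2923/2251 = 1342/1143 - 2923/2251 = -320147/2572893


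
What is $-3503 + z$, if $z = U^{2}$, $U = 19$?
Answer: $-3142$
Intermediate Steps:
$z = 361$ ($z = 19^{2} = 361$)
$-3503 + z = -3503 + 361 = -3142$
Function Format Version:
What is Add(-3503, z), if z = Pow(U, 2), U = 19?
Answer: -3142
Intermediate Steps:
z = 361 (z = Pow(19, 2) = 361)
Add(-3503, z) = Add(-3503, 361) = -3142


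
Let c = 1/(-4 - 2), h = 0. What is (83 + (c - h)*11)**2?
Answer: 237169/36 ≈ 6588.0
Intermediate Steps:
c = -1/6 (c = 1/(-6) = -1/6 ≈ -0.16667)
(83 + (c - h)*11)**2 = (83 + (-1/6 - 1*0)*11)**2 = (83 + (-1/6 + 0)*11)**2 = (83 - 1/6*11)**2 = (83 - 11/6)**2 = (487/6)**2 = 237169/36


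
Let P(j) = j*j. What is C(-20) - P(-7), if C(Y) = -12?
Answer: -61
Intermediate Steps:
P(j) = j²
C(-20) - P(-7) = -12 - 1*(-7)² = -12 - 1*49 = -12 - 49 = -61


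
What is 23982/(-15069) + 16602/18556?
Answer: -32472409/46603394 ≈ -0.69678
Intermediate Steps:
23982/(-15069) + 16602/18556 = 23982*(-1/15069) + 16602*(1/18556) = -7994/5023 + 8301/9278 = -32472409/46603394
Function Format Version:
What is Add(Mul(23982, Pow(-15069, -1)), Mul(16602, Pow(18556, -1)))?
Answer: Rational(-32472409, 46603394) ≈ -0.69678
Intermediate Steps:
Add(Mul(23982, Pow(-15069, -1)), Mul(16602, Pow(18556, -1))) = Add(Mul(23982, Rational(-1, 15069)), Mul(16602, Rational(1, 18556))) = Add(Rational(-7994, 5023), Rational(8301, 9278)) = Rational(-32472409, 46603394)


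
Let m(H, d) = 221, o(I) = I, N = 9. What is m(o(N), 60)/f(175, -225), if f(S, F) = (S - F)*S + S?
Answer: 221/70175 ≈ 0.0031493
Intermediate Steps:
f(S, F) = S + S*(S - F) (f(S, F) = S*(S - F) + S = S + S*(S - F))
m(o(N), 60)/f(175, -225) = 221/((175*(1 + 175 - 1*(-225)))) = 221/((175*(1 + 175 + 225))) = 221/((175*401)) = 221/70175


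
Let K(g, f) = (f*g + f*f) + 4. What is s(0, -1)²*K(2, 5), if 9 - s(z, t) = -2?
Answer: 4719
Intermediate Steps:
s(z, t) = 11 (s(z, t) = 9 - 1*(-2) = 9 + 2 = 11)
K(g, f) = 4 + f² + f*g (K(g, f) = (f*g + f²) + 4 = (f² + f*g) + 4 = 4 + f² + f*g)
s(0, -1)²*K(2, 5) = 11²*(4 + 5² + 5*2) = 121*(4 + 25 + 10) = 121*39 = 4719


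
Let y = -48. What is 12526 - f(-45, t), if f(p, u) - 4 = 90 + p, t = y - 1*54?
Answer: 12477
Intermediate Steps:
t = -102 (t = -48 - 1*54 = -48 - 54 = -102)
f(p, u) = 94 + p (f(p, u) = 4 + (90 + p) = 94 + p)
12526 - f(-45, t) = 12526 - (94 - 45) = 12526 - 1*49 = 12526 - 49 = 12477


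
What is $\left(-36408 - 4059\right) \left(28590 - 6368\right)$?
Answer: $-899257674$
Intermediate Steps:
$\left(-36408 - 4059\right) \left(28590 - 6368\right) = \left(-40467\right) 22222 = -899257674$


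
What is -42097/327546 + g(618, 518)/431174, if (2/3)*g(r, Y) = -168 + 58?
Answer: -4551294242/35307329751 ≈ -0.12891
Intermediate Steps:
g(r, Y) = -165 (g(r, Y) = 3*(-168 + 58)/2 = (3/2)*(-110) = -165)
-42097/327546 + g(618, 518)/431174 = -42097/327546 - 165/431174 = -4551294242/35307329751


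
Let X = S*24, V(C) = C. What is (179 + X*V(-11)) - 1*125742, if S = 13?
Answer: -128995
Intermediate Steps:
X = 312 (X = 13*24 = 312)
(179 + X*V(-11)) - 1*125742 = (179 + 312*(-11)) - 1*125742 = (179 - 3432) - 125742 = -3253 - 125742 = -128995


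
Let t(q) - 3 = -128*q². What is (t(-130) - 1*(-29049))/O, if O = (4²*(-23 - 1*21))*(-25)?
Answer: -533537/4400 ≈ -121.26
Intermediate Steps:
t(q) = 3 - 128*q²
O = 17600 (O = (16*(-23 - 21))*(-25) = (16*(-44))*(-25) = -704*(-25) = 17600)
(t(-130) - 1*(-29049))/O = ((3 - 128*(-130)²) - 1*(-29049))/17600 = ((3 - 128*16900) + 29049)*(1/17600) = ((3 - 2163200) + 29049)*(1/17600) = (-2163197 + 29049)*(1/17600) = -2134148*1/17600 = -533537/4400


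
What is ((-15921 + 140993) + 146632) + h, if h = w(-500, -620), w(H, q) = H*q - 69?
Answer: 581635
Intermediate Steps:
w(H, q) = -69 + H*q
h = 309931 (h = -69 - 500*(-620) = -69 + 310000 = 309931)
((-15921 + 140993) + 146632) + h = ((-15921 + 140993) + 146632) + 309931 = (125072 + 146632) + 309931 = 271704 + 309931 = 581635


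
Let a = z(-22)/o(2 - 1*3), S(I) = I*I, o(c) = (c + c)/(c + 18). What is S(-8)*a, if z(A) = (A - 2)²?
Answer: -313344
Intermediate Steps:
z(A) = (-2 + A)²
o(c) = 2*c/(18 + c) (o(c) = (2*c)/(18 + c) = 2*c/(18 + c))
S(I) = I²
a = -4896 (a = (-2 - 22)²/((2*(2 - 1*3)/(18 + (2 - 1*3)))) = (-24)²/((2*(2 - 3)/(18 + (2 - 3)))) = 576/((2*(-1)/(18 - 1))) = 576/((2*(-1)/17)) = 576/((2*(-1)*(1/17))) = 576/(-2/17) = 576*(-17/2) = -4896)
S(-8)*a = (-8)²*(-4896) = 64*(-4896) = -313344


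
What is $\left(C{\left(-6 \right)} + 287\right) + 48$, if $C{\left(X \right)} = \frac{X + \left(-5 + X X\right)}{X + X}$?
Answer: $\frac{3995}{12} \approx 332.92$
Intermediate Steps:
$C{\left(X \right)} = \frac{-5 + X + X^{2}}{2 X}$ ($C{\left(X \right)} = \frac{X + \left(-5 + X^{2}\right)}{2 X} = \left(-5 + X + X^{2}\right) \frac{1}{2 X} = \frac{-5 + X + X^{2}}{2 X}$)
$\left(C{\left(-6 \right)} + 287\right) + 48 = \left(\frac{-5 - 6 \left(1 - 6\right)}{2 \left(-6\right)} + 287\right) + 48 = \left(\frac{1}{2} \left(- \frac{1}{6}\right) \left(-5 - -30\right) + 287\right) + 48 = \left(\frac{1}{2} \left(- \frac{1}{6}\right) \left(-5 + 30\right) + 287\right) + 48 = \left(\frac{1}{2} \left(- \frac{1}{6}\right) 25 + 287\right) + 48 = \left(- \frac{25}{12} + 287\right) + 48 = \frac{3419}{12} + 48 = \frac{3995}{12}$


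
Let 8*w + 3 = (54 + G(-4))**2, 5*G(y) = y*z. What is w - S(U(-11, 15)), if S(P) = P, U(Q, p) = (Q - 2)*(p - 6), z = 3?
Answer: 89889/200 ≈ 449.44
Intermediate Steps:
G(y) = 3*y/5 (G(y) = (y*3)/5 = (3*y)/5 = 3*y/5)
U(Q, p) = (-6 + p)*(-2 + Q) (U(Q, p) = (-2 + Q)*(-6 + p) = (-6 + p)*(-2 + Q))
w = 66489/200 (w = -3/8 + (54 + (3/5)*(-4))**2/8 = -3/8 + (54 - 12/5)**2/8 = -3/8 + (258/5)**2/8 = -3/8 + (1/8)*(66564/25) = -3/8 + 16641/50 = 66489/200 ≈ 332.44)
w - S(U(-11, 15)) = 66489/200 - (12 - 6*(-11) - 2*15 - 11*15) = 66489/200 - (12 + 66 - 30 - 165) = 66489/200 - 1*(-117) = 66489/200 + 117 = 89889/200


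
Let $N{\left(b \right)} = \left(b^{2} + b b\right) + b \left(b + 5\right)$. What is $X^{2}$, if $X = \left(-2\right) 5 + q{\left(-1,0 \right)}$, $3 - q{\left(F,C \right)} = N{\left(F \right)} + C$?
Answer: $25$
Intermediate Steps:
$N{\left(b \right)} = 2 b^{2} + b \left(5 + b\right)$ ($N{\left(b \right)} = \left(b^{2} + b^{2}\right) + b \left(5 + b\right) = 2 b^{2} + b \left(5 + b\right)$)
$q{\left(F,C \right)} = 3 - C - F \left(5 + 3 F\right)$ ($q{\left(F,C \right)} = 3 - \left(F \left(5 + 3 F\right) + C\right) = 3 - \left(C + F \left(5 + 3 F\right)\right) = 3 - C - F \left(5 + 3 F\right)$)
$X = -5$ ($X = \left(-2\right) 5 - \left(-3 - \left(5 + 3 \left(-1\right)\right)\right) = -10 + \left(3 + 0 - - (5 - 3)\right) = -10 + \left(3 + 0 - \left(-1\right) 2\right) = -10 + \left(3 + 0 + 2\right) = -10 + 5 = -5$)
$X^{2} = \left(-5\right)^{2} = 25$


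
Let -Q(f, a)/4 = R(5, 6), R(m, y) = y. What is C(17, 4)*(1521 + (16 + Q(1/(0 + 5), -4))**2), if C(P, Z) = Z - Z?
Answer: 0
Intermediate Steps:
C(P, Z) = 0
Q(f, a) = -24 (Q(f, a) = -4*6 = -24)
C(17, 4)*(1521 + (16 + Q(1/(0 + 5), -4))**2) = 0*(1521 + (16 - 24)**2) = 0*(1521 + (-8)**2) = 0*(1521 + 64) = 0*1585 = 0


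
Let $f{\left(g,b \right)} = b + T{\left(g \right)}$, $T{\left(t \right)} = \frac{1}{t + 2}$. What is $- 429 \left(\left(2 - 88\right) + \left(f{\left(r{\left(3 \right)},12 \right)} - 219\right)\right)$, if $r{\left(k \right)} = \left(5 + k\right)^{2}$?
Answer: $\frac{251381}{2} \approx 1.2569 \cdot 10^{5}$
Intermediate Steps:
$T{\left(t \right)} = \frac{1}{2 + t}$
$f{\left(g,b \right)} = b + \frac{1}{2 + g}$
$- 429 \left(\left(2 - 88\right) + \left(f{\left(r{\left(3 \right)},12 \right)} - 219\right)\right) = - 429 \left(\left(2 - 88\right) - \left(219 - \frac{1 + 12 \left(2 + \left(5 + 3\right)^{2}\right)}{2 + \left(5 + 3\right)^{2}}\right)\right) = - 429 \left(\left(2 - 88\right) - \left(219 - \frac{1 + 12 \left(2 + 8^{2}\right)}{2 + 8^{2}}\right)\right) = - 429 \left(-86 - \left(219 - \frac{1 + 12 \left(2 + 64\right)}{2 + 64}\right)\right) = - 429 \left(-86 - \left(219 - \frac{1 + 12 \cdot 66}{66}\right)\right) = - 429 \left(-86 - \left(219 - \frac{1 + 792}{66}\right)\right) = - 429 \left(-86 + \left(\frac{1}{66} \cdot 793 - 219\right)\right) = - 429 \left(-86 + \left(\frac{793}{66} - 219\right)\right) = - 429 \left(-86 - \frac{13661}{66}\right) = \left(-429\right) \left(- \frac{19337}{66}\right) = \frac{251381}{2}$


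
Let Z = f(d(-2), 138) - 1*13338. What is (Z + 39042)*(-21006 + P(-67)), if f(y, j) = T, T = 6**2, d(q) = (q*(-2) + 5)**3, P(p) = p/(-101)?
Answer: -54608413860/101 ≈ -5.4068e+8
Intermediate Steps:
P(p) = -p/101 (P(p) = p*(-1/101) = -p/101)
d(q) = (5 - 2*q)**3 (d(q) = (-2*q + 5)**3 = (5 - 2*q)**3)
T = 36
f(y, j) = 36
Z = -13302 (Z = 36 - 1*13338 = 36 - 13338 = -13302)
(Z + 39042)*(-21006 + P(-67)) = (-13302 + 39042)*(-21006 - 1/101*(-67)) = 25740*(-21006 + 67/101) = 25740*(-2121539/101) = -54608413860/101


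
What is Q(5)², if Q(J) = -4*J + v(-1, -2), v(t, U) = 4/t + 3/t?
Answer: 729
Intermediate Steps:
v(t, U) = 7/t
Q(J) = -7 - 4*J (Q(J) = -4*J + 7/(-1) = -4*J + 7*(-1) = -4*J - 7 = -7 - 4*J)
Q(5)² = (-7 - 4*5)² = (-7 - 20)² = (-27)² = 729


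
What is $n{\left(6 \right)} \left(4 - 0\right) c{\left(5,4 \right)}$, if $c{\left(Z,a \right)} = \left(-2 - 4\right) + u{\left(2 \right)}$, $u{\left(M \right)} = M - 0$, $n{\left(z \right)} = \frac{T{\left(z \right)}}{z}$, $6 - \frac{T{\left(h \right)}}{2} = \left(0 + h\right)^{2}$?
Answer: $160$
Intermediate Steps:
$T{\left(h \right)} = 12 - 2 h^{2}$ ($T{\left(h \right)} = 12 - 2 \left(0 + h\right)^{2} = 12 - 2 h^{2}$)
$n{\left(z \right)} = \frac{12 - 2 z^{2}}{z}$
$u{\left(M \right)} = M$ ($u{\left(M \right)} = M + 0 = M$)
$c{\left(Z,a \right)} = -4$ ($c{\left(Z,a \right)} = \left(-2 - 4\right) + 2 = -6 + 2 = -4$)
$n{\left(6 \right)} \left(4 - 0\right) c{\left(5,4 \right)} = \left(\left(-2\right) 6 + \frac{12}{6}\right) \left(4 - 0\right) \left(-4\right) = \left(-12 + 12 \cdot \frac{1}{6}\right) \left(4 + 0\right) \left(-4\right) = \left(-12 + 2\right) 4 \left(-4\right) = \left(-10\right) 4 \left(-4\right) = \left(-40\right) \left(-4\right) = 160$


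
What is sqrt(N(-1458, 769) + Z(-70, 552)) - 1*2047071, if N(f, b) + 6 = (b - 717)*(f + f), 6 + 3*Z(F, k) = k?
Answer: -2047071 + 4*I*sqrt(9466) ≈ -2.0471e+6 + 389.17*I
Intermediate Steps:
Z(F, k) = -2 + k/3
N(f, b) = -6 + 2*f*(-717 + b) (N(f, b) = -6 + (b - 717)*(f + f) = -6 + (-717 + b)*(2*f) = -6 + 2*f*(-717 + b))
sqrt(N(-1458, 769) + Z(-70, 552)) - 1*2047071 = sqrt((-6 - 1434*(-1458) + 2*769*(-1458)) + (-2 + (1/3)*552)) - 1*2047071 = sqrt((-6 + 2090772 - 2242404) + (-2 + 184)) - 2047071 = sqrt(-151638 + 182) - 2047071 = sqrt(-151456) - 2047071 = 4*I*sqrt(9466) - 2047071 = -2047071 + 4*I*sqrt(9466)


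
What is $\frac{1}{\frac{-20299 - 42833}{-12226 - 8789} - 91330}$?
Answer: $- \frac{7005}{639745606} \approx -1.095 \cdot 10^{-5}$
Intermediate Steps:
$\frac{1}{\frac{-20299 - 42833}{-12226 - 8789} - 91330} = \frac{1}{- \frac{63132}{-21015} - 91330} = \frac{1}{\left(-63132\right) \left(- \frac{1}{21015}\right) - 91330} = \frac{1}{\frac{21044}{7005} - 91330} = \frac{1}{- \frac{639745606}{7005}} = - \frac{7005}{639745606}$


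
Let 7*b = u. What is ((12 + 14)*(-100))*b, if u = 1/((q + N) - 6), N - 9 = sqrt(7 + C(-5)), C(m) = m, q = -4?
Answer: -2600/7 - 2600*sqrt(2)/7 ≈ -896.71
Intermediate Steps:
N = 9 + sqrt(2) (N = 9 + sqrt(7 - 5) = 9 + sqrt(2) ≈ 10.414)
u = 1/(-1 + sqrt(2)) (u = 1/((-4 + (9 + sqrt(2))) - 6) = 1/((5 + sqrt(2)) - 6) = 1/(-1 + sqrt(2)) ≈ 2.4142)
b = 1/7 + sqrt(2)/7 (b = (1 + sqrt(2))/7 = 1/7 + sqrt(2)/7 ≈ 0.34489)
((12 + 14)*(-100))*b = ((12 + 14)*(-100))*(1/7 + sqrt(2)/7) = (26*(-100))*(1/7 + sqrt(2)/7) = -2600*(1/7 + sqrt(2)/7) = -2600/7 - 2600*sqrt(2)/7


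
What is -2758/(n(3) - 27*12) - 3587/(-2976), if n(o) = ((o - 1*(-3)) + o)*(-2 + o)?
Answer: 444653/44640 ≈ 9.9609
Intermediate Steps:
n(o) = (-2 + o)*(3 + 2*o) (n(o) = ((o + 3) + o)*(-2 + o) = ((3 + o) + o)*(-2 + o) = (3 + 2*o)*(-2 + o) = (-2 + o)*(3 + 2*o))
-2758/(n(3) - 27*12) - 3587/(-2976) = -2758/((-6 - 1*3 + 2*3²) - 27*12) - 3587/(-2976) = -2758/((-6 - 3 + 2*9) - 324) - 3587*(-1/2976) = -2758/((-6 - 3 + 18) - 324) + 3587/2976 = -2758/(9 - 324) + 3587/2976 = -2758/(-315) + 3587/2976 = -2758*(-1/315) + 3587/2976 = 394/45 + 3587/2976 = 444653/44640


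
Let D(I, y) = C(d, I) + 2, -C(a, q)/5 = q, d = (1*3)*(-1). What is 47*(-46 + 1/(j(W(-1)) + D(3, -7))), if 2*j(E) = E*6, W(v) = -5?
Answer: -60583/28 ≈ -2163.7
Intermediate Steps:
d = -3 (d = 3*(-1) = -3)
C(a, q) = -5*q
D(I, y) = 2 - 5*I (D(I, y) = -5*I + 2 = 2 - 5*I)
j(E) = 3*E (j(E) = (E*6)/2 = (6*E)/2 = 3*E)
47*(-46 + 1/(j(W(-1)) + D(3, -7))) = 47*(-46 + 1/(3*(-5) + (2 - 5*3))) = 47*(-46 + 1/(-15 + (2 - 15))) = 47*(-46 + 1/(-15 - 13)) = 47*(-46 + 1/(-28)) = 47*(-46 - 1/28) = 47*(-1289/28) = -60583/28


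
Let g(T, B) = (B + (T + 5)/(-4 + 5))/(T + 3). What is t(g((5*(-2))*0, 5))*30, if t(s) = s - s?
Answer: 0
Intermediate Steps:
g(T, B) = (5 + B + T)/(3 + T) (g(T, B) = (B + (5 + T)/1)/(3 + T) = (B + (5 + T)*1)/(3 + T) = (B + (5 + T))/(3 + T) = (5 + B + T)/(3 + T))
t(s) = 0
t(g((5*(-2))*0, 5))*30 = 0*30 = 0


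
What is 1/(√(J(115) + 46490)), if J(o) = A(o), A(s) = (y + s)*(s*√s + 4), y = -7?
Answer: √2/(2*√(23461 + 6210*√115)) ≈ 0.0023563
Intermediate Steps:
A(s) = (-7 + s)*(4 + s^(3/2)) (A(s) = (-7 + s)*(s*√s + 4) = (-7 + s)*(s^(3/2) + 4) = (-7 + s)*(4 + s^(3/2)))
J(o) = -28 + o^(5/2) - 7*o^(3/2) + 4*o
1/(√(J(115) + 46490)) = 1/(√((-28 + 115^(5/2) - 805*√115 + 4*115) + 46490)) = 1/(√((-28 + 13225*√115 - 805*√115 + 460) + 46490)) = 1/(√((432 + 12420*√115) + 46490)) = 1/(√(46922 + 12420*√115)) = (46922 + 12420*√115)^(-½)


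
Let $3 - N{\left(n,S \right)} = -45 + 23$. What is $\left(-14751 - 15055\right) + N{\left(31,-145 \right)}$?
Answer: $-29781$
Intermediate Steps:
$N{\left(n,S \right)} = 25$ ($N{\left(n,S \right)} = 3 - \left(-45 + 23\right) = 3 - -22 = 3 + 22 = 25$)
$\left(-14751 - 15055\right) + N{\left(31,-145 \right)} = \left(-14751 - 15055\right) + 25 = -29806 + 25 = -29781$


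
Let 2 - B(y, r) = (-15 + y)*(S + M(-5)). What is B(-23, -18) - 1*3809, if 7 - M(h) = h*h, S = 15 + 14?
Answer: -3389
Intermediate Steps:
S = 29
M(h) = 7 - h² (M(h) = 7 - h*h = 7 - h²)
B(y, r) = 167 - 11*y (B(y, r) = 2 - (-15 + y)*(29 + (7 - 1*(-5)²)) = 2 - (-15 + y)*(29 + (7 - 1*25)) = 2 - (-15 + y)*(29 + (7 - 25)) = 2 - (-15 + y)*(29 - 18) = 2 - (-15 + y)*11 = 2 - (-165 + 11*y) = 2 + (165 - 11*y) = 167 - 11*y)
B(-23, -18) - 1*3809 = (167 - 11*(-23)) - 1*3809 = (167 + 253) - 3809 = 420 - 3809 = -3389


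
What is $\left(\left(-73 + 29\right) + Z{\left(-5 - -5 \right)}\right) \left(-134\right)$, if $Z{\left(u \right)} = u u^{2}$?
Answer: $5896$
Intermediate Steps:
$Z{\left(u \right)} = u^{3}$
$\left(\left(-73 + 29\right) + Z{\left(-5 - -5 \right)}\right) \left(-134\right) = \left(\left(-73 + 29\right) + \left(-5 - -5\right)^{3}\right) \left(-134\right) = \left(-44 + \left(-5 + 5\right)^{3}\right) \left(-134\right) = \left(-44 + 0^{3}\right) \left(-134\right) = \left(-44 + 0\right) \left(-134\right) = \left(-44\right) \left(-134\right) = 5896$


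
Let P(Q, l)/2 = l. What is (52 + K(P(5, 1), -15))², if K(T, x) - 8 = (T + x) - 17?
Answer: 900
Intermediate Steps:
P(Q, l) = 2*l
K(T, x) = -9 + T + x (K(T, x) = 8 + ((T + x) - 17) = 8 + (-17 + T + x) = -9 + T + x)
(52 + K(P(5, 1), -15))² = (52 + (-9 + 2*1 - 15))² = (52 + (-9 + 2 - 15))² = (52 - 22)² = 30² = 900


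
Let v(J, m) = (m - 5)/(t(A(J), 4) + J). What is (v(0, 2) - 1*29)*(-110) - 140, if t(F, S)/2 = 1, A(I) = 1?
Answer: 3215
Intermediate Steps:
t(F, S) = 2 (t(F, S) = 2*1 = 2)
v(J, m) = (-5 + m)/(2 + J) (v(J, m) = (m - 5)/(2 + J) = (-5 + m)/(2 + J))
(v(0, 2) - 1*29)*(-110) - 140 = ((-5 + 2)/(2 + 0) - 1*29)*(-110) - 140 = (-3/2 - 29)*(-110) - 140 = -61/2*(-110) - 140 = 3355 - 140 = 3215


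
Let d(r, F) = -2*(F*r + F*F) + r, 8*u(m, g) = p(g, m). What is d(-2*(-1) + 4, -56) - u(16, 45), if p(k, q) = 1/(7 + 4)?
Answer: -492273/88 ≈ -5594.0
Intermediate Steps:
p(k, q) = 1/11
u(m, g) = 1/88 (u(m, g) = (1/8)*(1/11) = 1/88)
d(r, F) = r - 2*F**2 - 2*F*r (d(r, F) = -2*(F*r + F**2) + r = -2*(F**2 + F*r) + r = (-2*F**2 - 2*F*r) + r = r - 2*F**2 - 2*F*r)
d(-2*(-1) + 4, -56) - u(16, 45) = ((-2*(-1) + 4) - 2*(-56)**2 - 2*(-56)*(-2*(-1) + 4)) - 1*1/88 = ((2 + 4) - 2*3136 - 2*(-56)*(2 + 4)) - 1/88 = (6 - 6272 - 2*(-56)*6) - 1/88 = (6 - 6272 + 672) - 1/88 = -5594 - 1/88 = -492273/88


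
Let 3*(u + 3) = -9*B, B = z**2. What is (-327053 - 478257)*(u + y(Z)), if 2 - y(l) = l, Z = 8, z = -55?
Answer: 7315436040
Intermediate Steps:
B = 3025 (B = (-55)**2 = 3025)
u = -9078 (u = -3 + (-9*3025)/3 = -3 + (1/3)*(-27225) = -3 - 9075 = -9078)
y(l) = 2 - l
(-327053 - 478257)*(u + y(Z)) = (-327053 - 478257)*(-9078 + (2 - 1*8)) = -805310*(-9078 + (2 - 8)) = -805310*(-9078 - 6) = -805310*(-9084) = 7315436040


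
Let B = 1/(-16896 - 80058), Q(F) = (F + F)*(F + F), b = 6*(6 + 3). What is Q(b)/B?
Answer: -1130871456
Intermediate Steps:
b = 54 (b = 6*9 = 54)
Q(F) = 4*F**2 (Q(F) = (2*F)*(2*F) = 4*F**2)
B = -1/96954 (B = 1/(-96954) = -1/96954 ≈ -1.0314e-5)
Q(b)/B = (4*54**2)/(-1/96954) = (4*2916)*(-96954) = 11664*(-96954) = -1130871456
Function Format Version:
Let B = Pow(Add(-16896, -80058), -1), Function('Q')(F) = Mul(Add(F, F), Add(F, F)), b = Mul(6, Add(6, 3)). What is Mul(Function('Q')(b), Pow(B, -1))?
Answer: -1130871456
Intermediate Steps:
b = 54 (b = Mul(6, 9) = 54)
Function('Q')(F) = Mul(4, Pow(F, 2)) (Function('Q')(F) = Mul(Mul(2, F), Mul(2, F)) = Mul(4, Pow(F, 2)))
B = Rational(-1, 96954) (B = Pow(-96954, -1) = Rational(-1, 96954) ≈ -1.0314e-5)
Mul(Function('Q')(b), Pow(B, -1)) = Mul(Mul(4, Pow(54, 2)), Pow(Rational(-1, 96954), -1)) = Mul(Mul(4, 2916), -96954) = Mul(11664, -96954) = -1130871456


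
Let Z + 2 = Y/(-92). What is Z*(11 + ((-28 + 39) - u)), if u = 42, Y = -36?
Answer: 740/23 ≈ 32.174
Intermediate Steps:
Z = -37/23 (Z = -2 - 36/(-92) = -2 - 36*(-1/92) = -2 + 9/23 = -37/23 ≈ -1.6087)
Z*(11 + ((-28 + 39) - u)) = -37*(11 + ((-28 + 39) - 1*42))/23 = -37*(11 + (11 - 42))/23 = -37*(11 - 31)/23 = -37/23*(-20) = 740/23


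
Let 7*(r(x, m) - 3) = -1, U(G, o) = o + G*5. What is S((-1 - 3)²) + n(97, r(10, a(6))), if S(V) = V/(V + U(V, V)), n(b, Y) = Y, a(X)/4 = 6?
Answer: 3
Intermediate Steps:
a(X) = 24 (a(X) = 4*6 = 24)
U(G, o) = o + 5*G
r(x, m) = 20/7 (r(x, m) = 3 + (⅐)*(-1) = 3 - ⅐ = 20/7)
S(V) = ⅐ (S(V) = V/(V + (V + 5*V)) = V/(V + 6*V) = V/((7*V)) = V*(1/(7*V)) = ⅐)
S((-1 - 3)²) + n(97, r(10, a(6))) = ⅐ + 20/7 = 3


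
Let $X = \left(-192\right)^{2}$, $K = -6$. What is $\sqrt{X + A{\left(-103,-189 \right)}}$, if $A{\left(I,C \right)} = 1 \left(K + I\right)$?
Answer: $\sqrt{36755} \approx 191.72$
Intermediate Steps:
$X = 36864$
$A{\left(I,C \right)} = -6 + I$ ($A{\left(I,C \right)} = 1 \left(-6 + I\right) = -6 + I$)
$\sqrt{X + A{\left(-103,-189 \right)}} = \sqrt{36864 - 109} = \sqrt{36755}$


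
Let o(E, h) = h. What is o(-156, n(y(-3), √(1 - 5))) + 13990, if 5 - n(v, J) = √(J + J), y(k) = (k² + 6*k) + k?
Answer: 13995 - √2*(1 + I) ≈ 13994.0 - 1.4142*I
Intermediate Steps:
y(k) = k² + 7*k
n(v, J) = 5 - √2*√J (n(v, J) = 5 - √(J + J) = 5 - √(2*J) = 5 - √2*√J)
o(-156, n(y(-3), √(1 - 5))) + 13990 = (5 - √2*√(√(1 - 5))) + 13990 = (5 - √2*√(√(-4))) + 13990 = (5 - √2*√(2*I)) + 13990 = (5 - √2*(1 + I)) + 13990 = 13995 - √2*(1 + I)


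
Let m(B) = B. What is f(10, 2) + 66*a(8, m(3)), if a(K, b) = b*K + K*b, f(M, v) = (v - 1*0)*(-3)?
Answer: 3162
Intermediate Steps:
f(M, v) = -3*v (f(M, v) = (v + 0)*(-3) = v*(-3) = -3*v)
a(K, b) = 2*K*b (a(K, b) = K*b + K*b = 2*K*b)
f(10, 2) + 66*a(8, m(3)) = -3*2 + 66*(2*8*3) = -6 + 66*48 = -6 + 3168 = 3162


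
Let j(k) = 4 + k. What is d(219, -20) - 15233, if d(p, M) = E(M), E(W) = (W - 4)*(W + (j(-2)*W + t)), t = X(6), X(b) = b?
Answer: -13937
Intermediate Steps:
t = 6
E(W) = (-4 + W)*(6 + 3*W) (E(W) = (W - 4)*(W + ((4 - 2)*W + 6)) = (-4 + W)*(W + (2*W + 6)) = (-4 + W)*(W + (6 + 2*W)) = (-4 + W)*(6 + 3*W))
d(p, M) = -24 - 6*M + 3*M²
d(219, -20) - 15233 = (-24 - 6*(-20) + 3*(-20)²) - 15233 = (-24 + 120 + 3*400) - 15233 = (-24 + 120 + 1200) - 15233 = 1296 - 15233 = -13937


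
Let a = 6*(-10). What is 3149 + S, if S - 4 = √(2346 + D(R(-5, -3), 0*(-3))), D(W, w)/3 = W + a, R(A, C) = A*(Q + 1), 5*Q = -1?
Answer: 3153 + √2154 ≈ 3199.4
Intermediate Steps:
a = -60
Q = -⅕ (Q = (⅕)*(-1) = -⅕ ≈ -0.20000)
R(A, C) = 4*A/5 (R(A, C) = A*(-⅕ + 1) = A*(⅘) = 4*A/5)
D(W, w) = -180 + 3*W (D(W, w) = 3*(W - 60) = 3*(-60 + W) = -180 + 3*W)
S = 4 + √2154 (S = 4 + √(2346 + (-180 + 3*((⅘)*(-5)))) = 4 + √(2346 + (-180 + 3*(-4))) = 4 + √(2346 + (-180 - 12)) = 4 + √(2346 - 192) = 4 + √2154 ≈ 50.411)
3149 + S = 3149 + (4 + √2154) = 3153 + √2154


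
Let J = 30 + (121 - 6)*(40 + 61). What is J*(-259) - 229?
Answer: -3016284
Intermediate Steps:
J = 11645 (J = 30 + 115*101 = 30 + 11615 = 11645)
J*(-259) - 229 = 11645*(-259) - 229 = -3016055 - 229 = -3016284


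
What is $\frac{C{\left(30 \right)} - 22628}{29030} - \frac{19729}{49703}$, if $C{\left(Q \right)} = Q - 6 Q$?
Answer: $- \frac{852433902}{721439045} \approx -1.1816$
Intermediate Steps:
$C{\left(Q \right)} = - 5 Q$
$\frac{C{\left(30 \right)} - 22628}{29030} - \frac{19729}{49703} = \frac{\left(-5\right) 30 - 22628}{29030} - \frac{19729}{49703} = \left(-150 - 22628\right) \frac{1}{29030} - \frac{19729}{49703} = \left(-22778\right) \frac{1}{29030} - \frac{19729}{49703} = - \frac{11389}{14515} - \frac{19729}{49703} = - \frac{852433902}{721439045}$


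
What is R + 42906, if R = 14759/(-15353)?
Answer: 658721059/15353 ≈ 42905.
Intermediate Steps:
R = -14759/15353 (R = 14759*(-1/15353) = -14759/15353 ≈ -0.96131)
R + 42906 = -14759/15353 + 42906 = 658721059/15353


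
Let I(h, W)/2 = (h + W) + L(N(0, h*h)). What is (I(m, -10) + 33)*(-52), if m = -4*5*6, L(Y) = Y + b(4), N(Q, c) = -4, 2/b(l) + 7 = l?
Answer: 36868/3 ≈ 12289.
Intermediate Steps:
b(l) = 2/(-7 + l)
L(Y) = -2/3 + Y (L(Y) = Y + 2/(-7 + 4) = Y + 2/(-3) = Y + 2*(-1/3) = Y - 2/3 = -2/3 + Y)
m = -120 (m = -20*6 = -120)
I(h, W) = -28/3 + 2*W + 2*h (I(h, W) = 2*((h + W) + (-2/3 - 4)) = 2*((W + h) - 14/3) = 2*(-14/3 + W + h) = -28/3 + 2*W + 2*h)
(I(m, -10) + 33)*(-52) = ((-28/3 + 2*(-10) + 2*(-120)) + 33)*(-52) = ((-28/3 - 20 - 240) + 33)*(-52) = (-808/3 + 33)*(-52) = -709/3*(-52) = 36868/3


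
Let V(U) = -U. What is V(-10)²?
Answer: 100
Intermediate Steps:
V(-10)² = (-1*(-10))² = 10² = 100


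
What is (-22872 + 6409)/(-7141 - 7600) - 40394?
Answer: -595431491/14741 ≈ -40393.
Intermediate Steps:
(-22872 + 6409)/(-7141 - 7600) - 40394 = -16463/(-14741) - 40394 = -16463*(-1/14741) - 40394 = 16463/14741 - 40394 = -595431491/14741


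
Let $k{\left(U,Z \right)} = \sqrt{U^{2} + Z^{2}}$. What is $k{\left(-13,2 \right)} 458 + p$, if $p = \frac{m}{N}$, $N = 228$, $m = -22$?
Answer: $- \frac{11}{114} + 458 \sqrt{173} \approx 6024.0$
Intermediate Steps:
$p = - \frac{11}{114}$ ($p = - \frac{22}{228} = \left(-22\right) \frac{1}{228} = - \frac{11}{114} \approx -0.096491$)
$k{\left(-13,2 \right)} 458 + p = \sqrt{\left(-13\right)^{2} + 2^{2}} \cdot 458 - \frac{11}{114} = \sqrt{169 + 4} \cdot 458 - \frac{11}{114} = \sqrt{173} \cdot 458 - \frac{11}{114} = 458 \sqrt{173} - \frac{11}{114} = - \frac{11}{114} + 458 \sqrt{173}$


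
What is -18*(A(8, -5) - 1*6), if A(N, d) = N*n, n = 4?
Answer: -468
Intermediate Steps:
A(N, d) = 4*N (A(N, d) = N*4 = 4*N)
-18*(A(8, -5) - 1*6) = -18*(4*8 - 1*6) = -18*(32 - 6) = -18*26 = -468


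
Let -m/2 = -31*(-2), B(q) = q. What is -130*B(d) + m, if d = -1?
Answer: 6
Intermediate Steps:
m = -124 (m = -(-62)*(-2) = -2*62 = -124)
-130*B(d) + m = -130*(-1) - 124 = 130 - 124 = 6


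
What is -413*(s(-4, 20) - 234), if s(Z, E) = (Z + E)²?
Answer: -9086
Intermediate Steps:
s(Z, E) = (E + Z)²
-413*(s(-4, 20) - 234) = -413*((20 - 4)² - 234) = -413*(16² - 234) = -413*(256 - 234) = -413*22 = -9086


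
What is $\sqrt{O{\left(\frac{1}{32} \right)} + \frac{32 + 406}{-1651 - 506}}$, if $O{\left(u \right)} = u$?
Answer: $\frac{i \sqrt{5684414}}{5752} \approx 0.4145 i$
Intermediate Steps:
$\sqrt{O{\left(\frac{1}{32} \right)} + \frac{32 + 406}{-1651 - 506}} = \sqrt{\frac{1}{32} + \frac{32 + 406}{-1651 - 506}} = \sqrt{\frac{1}{32} + \frac{438}{-2157}} = \sqrt{\frac{1}{32} + 438 \left(- \frac{1}{2157}\right)} = \sqrt{\frac{1}{32} - \frac{146}{719}} = \sqrt{- \frac{3953}{23008}} = \frac{i \sqrt{5684414}}{5752}$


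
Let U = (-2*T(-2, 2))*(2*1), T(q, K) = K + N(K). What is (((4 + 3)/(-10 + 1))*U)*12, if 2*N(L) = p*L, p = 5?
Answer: 784/3 ≈ 261.33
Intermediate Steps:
N(L) = 5*L/2 (N(L) = (5*L)/2 = 5*L/2)
T(q, K) = 7*K/2 (T(q, K) = K + 5*K/2 = 7*K/2)
U = -28 (U = (-7*2)*(2*1) = -2*7*2 = -14*2 = -28)
(((4 + 3)/(-10 + 1))*U)*12 = (((4 + 3)/(-10 + 1))*(-28))*12 = ((7/(-9))*(-28))*12 = ((7*(-⅑))*(-28))*12 = -7/9*(-28)*12 = (196/9)*12 = 784/3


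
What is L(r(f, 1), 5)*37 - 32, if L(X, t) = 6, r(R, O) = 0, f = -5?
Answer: 190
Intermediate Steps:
L(r(f, 1), 5)*37 - 32 = 6*37 - 32 = 222 - 32 = 190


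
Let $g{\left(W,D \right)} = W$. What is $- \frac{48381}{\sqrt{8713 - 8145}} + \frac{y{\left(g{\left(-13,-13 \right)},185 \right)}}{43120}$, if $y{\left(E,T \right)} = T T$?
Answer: $\frac{6845}{8624} - \frac{48381 \sqrt{142}}{284} \approx -2029.2$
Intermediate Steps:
$y{\left(E,T \right)} = T^{2}$
$- \frac{48381}{\sqrt{8713 - 8145}} + \frac{y{\left(g{\left(-13,-13 \right)},185 \right)}}{43120} = - \frac{48381}{\sqrt{8713 - 8145}} + \frac{185^{2}}{43120} = - \frac{48381}{\sqrt{568}} + 34225 \cdot \frac{1}{43120} = - \frac{48381}{2 \sqrt{142}} + \frac{6845}{8624} = - 48381 \frac{\sqrt{142}}{284} + \frac{6845}{8624} = - \frac{48381 \sqrt{142}}{284} + \frac{6845}{8624} = \frac{6845}{8624} - \frac{48381 \sqrt{142}}{284}$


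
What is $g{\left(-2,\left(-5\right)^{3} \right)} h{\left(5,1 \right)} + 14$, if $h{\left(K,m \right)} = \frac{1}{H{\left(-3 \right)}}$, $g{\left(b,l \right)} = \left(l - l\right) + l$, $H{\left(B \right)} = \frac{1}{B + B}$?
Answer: $764$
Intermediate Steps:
$H{\left(B \right)} = \frac{1}{2 B}$
$g{\left(b,l \right)} = l$ ($g{\left(b,l \right)} = 0 + l = l$)
$h{\left(K,m \right)} = -6$ ($h{\left(K,m \right)} = \frac{1}{\frac{1}{2} \frac{1}{-3}} = \frac{1}{\frac{1}{2} \left(- \frac{1}{3}\right)} = \frac{1}{- \frac{1}{6}} = -6$)
$g{\left(-2,\left(-5\right)^{3} \right)} h{\left(5,1 \right)} + 14 = \left(-5\right)^{3} \left(-6\right) + 14 = \left(-125\right) \left(-6\right) + 14 = 750 + 14 = 764$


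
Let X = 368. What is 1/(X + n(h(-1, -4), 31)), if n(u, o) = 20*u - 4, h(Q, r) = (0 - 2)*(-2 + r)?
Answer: 1/604 ≈ 0.0016556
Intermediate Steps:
h(Q, r) = 4 - 2*r (h(Q, r) = -2*(-2 + r) = 4 - 2*r)
n(u, o) = -4 + 20*u
1/(X + n(h(-1, -4), 31)) = 1/(368 + (-4 + 20*(4 - 2*(-4)))) = 1/(368 + (-4 + 20*(4 + 8))) = 1/(368 + (-4 + 20*12)) = 1/(368 + (-4 + 240)) = 1/(368 + 236) = 1/604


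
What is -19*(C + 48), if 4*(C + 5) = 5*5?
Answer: -3743/4 ≈ -935.75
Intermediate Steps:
C = 5/4 (C = -5 + (5*5)/4 = -5 + (¼)*25 = -5 + 25/4 = 5/4 ≈ 1.2500)
-19*(C + 48) = -19*(5/4 + 48) = -19*197/4 = -3743/4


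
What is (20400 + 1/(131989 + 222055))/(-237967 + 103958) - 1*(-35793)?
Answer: 1698194611702427/47445082396 ≈ 35793.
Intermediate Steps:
(20400 + 1/(131989 + 222055))/(-237967 + 103958) - 1*(-35793) = (20400 + 1/354044)/(-134009) + 35793 = (20400 + 1/354044)*(-1/134009) + 35793 = (7222497601/354044)*(-1/134009) + 35793 = -7222497601/47445082396 + 35793 = 1698194611702427/47445082396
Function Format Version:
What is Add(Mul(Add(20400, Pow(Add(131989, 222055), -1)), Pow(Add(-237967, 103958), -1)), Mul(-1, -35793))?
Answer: Rational(1698194611702427, 47445082396) ≈ 35793.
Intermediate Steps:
Add(Mul(Add(20400, Pow(Add(131989, 222055), -1)), Pow(Add(-237967, 103958), -1)), Mul(-1, -35793)) = Add(Mul(Add(20400, Pow(354044, -1)), Pow(-134009, -1)), 35793) = Add(Mul(Add(20400, Rational(1, 354044)), Rational(-1, 134009)), 35793) = Add(Mul(Rational(7222497601, 354044), Rational(-1, 134009)), 35793) = Add(Rational(-7222497601, 47445082396), 35793) = Rational(1698194611702427, 47445082396)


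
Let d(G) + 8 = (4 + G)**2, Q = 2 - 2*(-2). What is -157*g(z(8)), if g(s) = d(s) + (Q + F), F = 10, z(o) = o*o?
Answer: -727224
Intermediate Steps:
Q = 6 (Q = 2 + 4 = 6)
d(G) = -8 + (4 + G)**2
z(o) = o**2
g(s) = 8 + (4 + s)**2 (g(s) = (-8 + (4 + s)**2) + (6 + 10) = (-8 + (4 + s)**2) + 16 = 8 + (4 + s)**2)
-157*g(z(8)) = -157*(8 + (4 + 8**2)**2) = -157*(8 + (4 + 64)**2) = -157*(8 + 68**2) = -157*(8 + 4624) = -157*4632 = -727224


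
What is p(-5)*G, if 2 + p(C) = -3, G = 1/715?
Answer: -1/143 ≈ -0.0069930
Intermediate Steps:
G = 1/715 ≈ 0.0013986
p(C) = -5 (p(C) = -2 - 3 = -5)
p(-5)*G = -5*1/715 = -1/143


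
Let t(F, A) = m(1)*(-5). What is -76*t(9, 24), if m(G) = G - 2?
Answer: -380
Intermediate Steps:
m(G) = -2 + G
t(F, A) = 5 (t(F, A) = (-2 + 1)*(-5) = -1*(-5) = 5)
-76*t(9, 24) = -76*5 = -380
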